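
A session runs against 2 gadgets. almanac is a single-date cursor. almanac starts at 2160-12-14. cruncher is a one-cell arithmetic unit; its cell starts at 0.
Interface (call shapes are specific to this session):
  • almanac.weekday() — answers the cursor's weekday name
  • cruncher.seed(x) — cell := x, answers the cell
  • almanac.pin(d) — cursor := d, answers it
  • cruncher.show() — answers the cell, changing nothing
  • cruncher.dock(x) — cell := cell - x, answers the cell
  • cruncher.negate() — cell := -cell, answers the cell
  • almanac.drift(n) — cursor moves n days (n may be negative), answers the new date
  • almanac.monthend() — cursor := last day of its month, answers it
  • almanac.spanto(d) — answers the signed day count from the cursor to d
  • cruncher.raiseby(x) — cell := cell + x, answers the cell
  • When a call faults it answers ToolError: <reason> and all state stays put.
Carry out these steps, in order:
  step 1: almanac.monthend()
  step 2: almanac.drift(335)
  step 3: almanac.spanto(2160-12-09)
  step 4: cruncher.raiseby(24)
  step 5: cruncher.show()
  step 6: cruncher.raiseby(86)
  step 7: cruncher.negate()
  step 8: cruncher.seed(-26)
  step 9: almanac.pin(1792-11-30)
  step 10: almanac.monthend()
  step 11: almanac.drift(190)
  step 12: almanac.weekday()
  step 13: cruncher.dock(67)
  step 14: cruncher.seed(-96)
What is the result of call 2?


I use monthend: 2160-12-31.
I invoke drift with n='335', which returns 2161-12-01.
I try spanto with d='2160-12-09', → -357.
I try raiseby with x='24', yielding 24.
I run show(), — result: 24.
Calling raiseby with x='86', and get 110.
Then negate, which returns -110.
Using seed with x='-26', yielding -26.
I call pin with d='1792-11-30', — result: 1792-11-30.
Then monthend, and observe 1792-11-30.
Now I run drift with n='190', and see 1793-06-08.
Now I run weekday, — result: Saturday.
Then dock with x='67', and get -93.
I try seed with x='-96', and see -96.

Answer: 2161-12-01


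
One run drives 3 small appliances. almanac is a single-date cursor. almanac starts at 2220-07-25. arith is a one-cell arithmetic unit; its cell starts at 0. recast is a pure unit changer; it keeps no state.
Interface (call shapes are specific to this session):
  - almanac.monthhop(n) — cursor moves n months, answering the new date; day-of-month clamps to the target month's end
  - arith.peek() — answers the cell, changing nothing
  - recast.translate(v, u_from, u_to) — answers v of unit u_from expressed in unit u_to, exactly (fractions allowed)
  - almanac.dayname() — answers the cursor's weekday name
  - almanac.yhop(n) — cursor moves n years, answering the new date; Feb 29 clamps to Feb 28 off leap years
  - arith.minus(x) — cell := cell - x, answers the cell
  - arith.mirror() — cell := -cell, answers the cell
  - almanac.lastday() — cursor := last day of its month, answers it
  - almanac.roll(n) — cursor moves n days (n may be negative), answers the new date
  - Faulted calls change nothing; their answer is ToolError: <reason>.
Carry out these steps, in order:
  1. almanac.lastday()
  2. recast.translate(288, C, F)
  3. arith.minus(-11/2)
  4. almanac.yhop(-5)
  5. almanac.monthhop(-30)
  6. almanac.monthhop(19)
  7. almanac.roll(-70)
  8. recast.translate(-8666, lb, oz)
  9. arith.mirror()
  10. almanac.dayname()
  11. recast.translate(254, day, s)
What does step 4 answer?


Answer: 2215-07-31

Derivation:
I run lastday(), which returns 2220-07-31.
I invoke translate passing 288, C, F: 2752/5.
I call minus passing -11/2, yielding 11/2.
I try yhop passing -5, and observe 2215-07-31.
I try monthhop passing -30, — result: 2213-01-31.
Using monthhop passing 19, → 2214-08-31.
Using roll passing -70, → 2214-06-22.
Then translate passing -8666, lb, oz, giving -138656.
I invoke mirror(), → -11/2.
I use dayname(), which returns Wednesday.
I invoke translate passing 254, day, s, — result: 21945600.


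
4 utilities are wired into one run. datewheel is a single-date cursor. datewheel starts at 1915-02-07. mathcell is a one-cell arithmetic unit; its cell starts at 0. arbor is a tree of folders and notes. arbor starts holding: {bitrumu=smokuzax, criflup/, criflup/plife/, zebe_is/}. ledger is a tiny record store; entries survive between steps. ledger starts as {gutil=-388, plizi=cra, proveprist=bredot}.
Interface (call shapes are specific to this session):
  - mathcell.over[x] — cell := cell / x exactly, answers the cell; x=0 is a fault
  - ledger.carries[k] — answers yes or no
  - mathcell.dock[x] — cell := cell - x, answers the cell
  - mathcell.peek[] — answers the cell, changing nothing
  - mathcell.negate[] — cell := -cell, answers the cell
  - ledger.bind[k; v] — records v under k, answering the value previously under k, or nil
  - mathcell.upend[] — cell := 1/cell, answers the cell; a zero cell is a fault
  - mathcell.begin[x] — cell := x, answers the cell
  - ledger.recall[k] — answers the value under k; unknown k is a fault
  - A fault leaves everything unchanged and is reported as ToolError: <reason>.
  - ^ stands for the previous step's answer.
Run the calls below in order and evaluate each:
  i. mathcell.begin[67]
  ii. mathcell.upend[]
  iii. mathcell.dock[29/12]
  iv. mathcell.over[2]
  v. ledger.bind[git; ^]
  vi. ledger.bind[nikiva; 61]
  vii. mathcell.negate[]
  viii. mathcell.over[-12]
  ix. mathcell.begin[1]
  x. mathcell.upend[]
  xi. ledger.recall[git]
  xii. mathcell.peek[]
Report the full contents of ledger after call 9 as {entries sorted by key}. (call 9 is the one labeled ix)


>> mathcell.begin(67)
<< 67
>> mathcell.upend()
<< 1/67
>> mathcell.dock(29/12)
<< -1931/804
>> mathcell.over(2)
<< -1931/1608
>> ledger.bind(git, ^)
<< nil
>> ledger.bind(nikiva, 61)
<< nil
>> mathcell.negate()
<< 1931/1608
>> mathcell.over(-12)
<< -1931/19296
>> mathcell.begin(1)
<< 1
>> mathcell.upend()
<< 1
>> ledger.recall(git)
<< -1931/1608
>> mathcell.peek()
<< 1

Answer: {git=-1931/1608, gutil=-388, nikiva=61, plizi=cra, proveprist=bredot}


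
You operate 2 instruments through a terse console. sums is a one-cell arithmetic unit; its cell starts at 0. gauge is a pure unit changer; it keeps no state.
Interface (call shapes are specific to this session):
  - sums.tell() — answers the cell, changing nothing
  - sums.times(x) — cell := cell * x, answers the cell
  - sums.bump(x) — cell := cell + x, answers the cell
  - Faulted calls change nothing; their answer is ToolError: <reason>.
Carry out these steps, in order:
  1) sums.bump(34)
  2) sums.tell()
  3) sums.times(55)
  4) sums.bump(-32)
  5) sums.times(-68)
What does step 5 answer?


Answer: -124984

Derivation:
==> sums.bump(x: 34)
<== 34
==> sums.tell()
<== 34
==> sums.times(x: 55)
<== 1870
==> sums.bump(x: -32)
<== 1838
==> sums.times(x: -68)
<== -124984


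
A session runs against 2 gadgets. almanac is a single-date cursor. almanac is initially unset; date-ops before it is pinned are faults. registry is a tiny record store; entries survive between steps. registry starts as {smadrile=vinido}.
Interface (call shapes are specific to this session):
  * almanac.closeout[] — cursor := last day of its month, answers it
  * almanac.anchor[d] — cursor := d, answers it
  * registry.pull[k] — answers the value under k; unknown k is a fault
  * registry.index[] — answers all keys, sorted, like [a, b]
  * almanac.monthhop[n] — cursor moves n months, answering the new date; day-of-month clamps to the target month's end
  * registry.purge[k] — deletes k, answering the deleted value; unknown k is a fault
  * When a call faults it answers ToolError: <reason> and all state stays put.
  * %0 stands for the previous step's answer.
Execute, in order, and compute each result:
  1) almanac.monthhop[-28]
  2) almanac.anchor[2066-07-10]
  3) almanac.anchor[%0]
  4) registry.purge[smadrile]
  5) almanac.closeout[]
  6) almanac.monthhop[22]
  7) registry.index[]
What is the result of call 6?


Answer: 2068-05-31

Derivation:
Step: monthhop[-28]
Result: ToolError: no date set
Step: anchor[2066-07-10]
Result: 2066-07-10
Step: anchor[%0]
Result: 2066-07-10
Step: purge[smadrile]
Result: vinido
Step: closeout[]
Result: 2066-07-31
Step: monthhop[22]
Result: 2068-05-31
Step: index[]
Result: []


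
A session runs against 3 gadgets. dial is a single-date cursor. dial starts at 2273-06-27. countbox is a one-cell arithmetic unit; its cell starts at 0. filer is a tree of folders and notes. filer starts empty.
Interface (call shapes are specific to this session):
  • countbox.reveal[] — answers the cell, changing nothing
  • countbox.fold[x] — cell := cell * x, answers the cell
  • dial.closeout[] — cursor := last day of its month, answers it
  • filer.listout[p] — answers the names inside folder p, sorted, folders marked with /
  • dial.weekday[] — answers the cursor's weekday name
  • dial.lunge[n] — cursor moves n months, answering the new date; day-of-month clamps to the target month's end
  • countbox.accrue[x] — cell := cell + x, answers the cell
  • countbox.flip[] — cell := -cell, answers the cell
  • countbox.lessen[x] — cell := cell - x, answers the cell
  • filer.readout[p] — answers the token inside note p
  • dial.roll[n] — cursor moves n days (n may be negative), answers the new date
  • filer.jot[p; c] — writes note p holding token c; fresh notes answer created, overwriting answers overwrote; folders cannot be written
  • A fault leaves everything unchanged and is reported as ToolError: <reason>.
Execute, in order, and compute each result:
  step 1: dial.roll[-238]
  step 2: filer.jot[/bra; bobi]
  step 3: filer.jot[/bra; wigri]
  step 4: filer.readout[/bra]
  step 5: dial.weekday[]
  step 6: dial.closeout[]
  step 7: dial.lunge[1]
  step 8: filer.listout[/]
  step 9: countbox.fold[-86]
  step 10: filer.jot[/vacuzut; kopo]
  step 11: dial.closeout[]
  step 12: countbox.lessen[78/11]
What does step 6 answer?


-- roll(n=-238) -> 2272-11-01
-- jot(p=/bra, c=bobi) -> created
-- jot(p=/bra, c=wigri) -> overwrote
-- readout(p=/bra) -> wigri
-- weekday() -> Friday
-- closeout() -> 2272-11-30
-- lunge(n=1) -> 2272-12-30
-- listout(p=/) -> [bra]
-- fold(x=-86) -> 0
-- jot(p=/vacuzut, c=kopo) -> created
-- closeout() -> 2272-12-31
-- lessen(x=78/11) -> -78/11

Answer: 2272-11-30


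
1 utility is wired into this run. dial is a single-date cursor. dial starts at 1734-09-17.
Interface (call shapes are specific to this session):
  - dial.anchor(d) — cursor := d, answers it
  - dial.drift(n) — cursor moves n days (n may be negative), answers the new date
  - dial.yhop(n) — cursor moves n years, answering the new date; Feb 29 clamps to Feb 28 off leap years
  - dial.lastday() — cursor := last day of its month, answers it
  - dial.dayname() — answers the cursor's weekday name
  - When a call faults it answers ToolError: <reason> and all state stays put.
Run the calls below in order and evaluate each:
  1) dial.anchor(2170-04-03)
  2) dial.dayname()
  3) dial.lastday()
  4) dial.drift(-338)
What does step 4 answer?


CALL anchor[2170-04-03]
RET  2170-04-03
CALL dayname[]
RET  Tuesday
CALL lastday[]
RET  2170-04-30
CALL drift[-338]
RET  2169-05-27

Answer: 2169-05-27


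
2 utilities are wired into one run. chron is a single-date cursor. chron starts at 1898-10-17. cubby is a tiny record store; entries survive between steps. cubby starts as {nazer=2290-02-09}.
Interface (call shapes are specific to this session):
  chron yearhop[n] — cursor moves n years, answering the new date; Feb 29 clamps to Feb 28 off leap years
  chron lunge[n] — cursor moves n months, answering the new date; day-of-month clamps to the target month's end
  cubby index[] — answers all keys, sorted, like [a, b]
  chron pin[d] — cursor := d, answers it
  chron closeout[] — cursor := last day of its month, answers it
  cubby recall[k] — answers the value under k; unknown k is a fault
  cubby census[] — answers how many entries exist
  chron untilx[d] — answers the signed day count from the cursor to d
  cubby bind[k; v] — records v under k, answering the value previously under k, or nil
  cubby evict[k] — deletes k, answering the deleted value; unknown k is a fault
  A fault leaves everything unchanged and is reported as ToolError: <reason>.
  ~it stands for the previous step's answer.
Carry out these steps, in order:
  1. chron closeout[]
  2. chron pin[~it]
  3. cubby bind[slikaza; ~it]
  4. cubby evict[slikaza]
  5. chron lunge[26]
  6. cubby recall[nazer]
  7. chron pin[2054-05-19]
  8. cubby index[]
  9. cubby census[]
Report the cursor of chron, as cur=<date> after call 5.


>>> chron closeout
= 1898-10-31
>>> chron pin d: ~it
= 1898-10-31
>>> cubby bind k: slikaza v: ~it
= nil
>>> cubby evict k: slikaza
= 1898-10-31
>>> chron lunge n: 26
= 1900-12-31
>>> cubby recall k: nazer
= 2290-02-09
>>> chron pin d: 2054-05-19
= 2054-05-19
>>> cubby index
= [nazer]
>>> cubby census
= 1

Answer: cur=1900-12-31


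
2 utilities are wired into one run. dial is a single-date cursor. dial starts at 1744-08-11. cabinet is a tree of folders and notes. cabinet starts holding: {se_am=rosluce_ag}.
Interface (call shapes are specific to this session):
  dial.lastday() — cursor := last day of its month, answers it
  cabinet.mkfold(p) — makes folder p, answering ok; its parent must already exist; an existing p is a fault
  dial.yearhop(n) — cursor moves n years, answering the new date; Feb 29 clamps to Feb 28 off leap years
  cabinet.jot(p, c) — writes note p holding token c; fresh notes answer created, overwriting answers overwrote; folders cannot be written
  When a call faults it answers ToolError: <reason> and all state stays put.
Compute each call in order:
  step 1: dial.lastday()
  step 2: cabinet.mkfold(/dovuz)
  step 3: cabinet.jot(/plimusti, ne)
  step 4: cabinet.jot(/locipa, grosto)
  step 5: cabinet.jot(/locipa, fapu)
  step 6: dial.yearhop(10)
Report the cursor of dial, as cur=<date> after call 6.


Answer: cur=1754-08-31

Derivation:
Act: dial.lastday[]
Obs: 1744-08-31
Act: cabinet.mkfold[p=/dovuz]
Obs: ok
Act: cabinet.jot[p=/plimusti; c=ne]
Obs: created
Act: cabinet.jot[p=/locipa; c=grosto]
Obs: created
Act: cabinet.jot[p=/locipa; c=fapu]
Obs: overwrote
Act: dial.yearhop[n=10]
Obs: 1754-08-31


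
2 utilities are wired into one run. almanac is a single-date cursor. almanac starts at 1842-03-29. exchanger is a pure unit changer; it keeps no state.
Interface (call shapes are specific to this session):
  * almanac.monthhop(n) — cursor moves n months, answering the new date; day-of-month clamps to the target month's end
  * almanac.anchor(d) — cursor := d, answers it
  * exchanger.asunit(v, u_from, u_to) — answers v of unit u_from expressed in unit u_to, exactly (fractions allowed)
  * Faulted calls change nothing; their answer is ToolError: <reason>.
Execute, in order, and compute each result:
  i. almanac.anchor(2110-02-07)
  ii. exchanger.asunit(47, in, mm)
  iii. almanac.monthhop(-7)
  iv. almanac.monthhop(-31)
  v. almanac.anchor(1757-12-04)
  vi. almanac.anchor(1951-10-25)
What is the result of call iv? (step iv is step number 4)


Answer: 2106-12-07

Derivation:
;; 1. anchor(d=2110-02-07) ~> 2110-02-07
;; 2. asunit(v=47, u_from=in, u_to=mm) ~> 5969/5
;; 3. monthhop(n=-7) ~> 2109-07-07
;; 4. monthhop(n=-31) ~> 2106-12-07
;; 5. anchor(d=1757-12-04) ~> 1757-12-04
;; 6. anchor(d=1951-10-25) ~> 1951-10-25


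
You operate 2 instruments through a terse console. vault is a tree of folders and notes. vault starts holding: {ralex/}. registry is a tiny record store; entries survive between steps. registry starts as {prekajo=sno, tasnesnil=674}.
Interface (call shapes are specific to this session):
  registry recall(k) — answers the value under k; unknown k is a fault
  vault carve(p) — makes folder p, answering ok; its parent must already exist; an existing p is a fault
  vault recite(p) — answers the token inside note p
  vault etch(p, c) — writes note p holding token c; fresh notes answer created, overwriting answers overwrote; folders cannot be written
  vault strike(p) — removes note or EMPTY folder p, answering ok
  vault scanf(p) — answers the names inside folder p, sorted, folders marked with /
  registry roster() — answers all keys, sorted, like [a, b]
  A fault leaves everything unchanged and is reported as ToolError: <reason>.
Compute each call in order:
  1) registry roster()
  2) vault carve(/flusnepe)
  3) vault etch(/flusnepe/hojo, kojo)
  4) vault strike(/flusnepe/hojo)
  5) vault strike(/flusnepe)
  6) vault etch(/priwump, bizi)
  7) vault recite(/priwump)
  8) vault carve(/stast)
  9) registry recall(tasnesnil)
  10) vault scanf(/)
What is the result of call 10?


[in] registry roster
  [prekajo, tasnesnil]
[in] vault carve p→/flusnepe
  ok
[in] vault etch p→/flusnepe/hojo c→kojo
  created
[in] vault strike p→/flusnepe/hojo
  ok
[in] vault strike p→/flusnepe
  ok
[in] vault etch p→/priwump c→bizi
  created
[in] vault recite p→/priwump
  bizi
[in] vault carve p→/stast
  ok
[in] registry recall k→tasnesnil
  674
[in] vault scanf p→/
  [priwump, ralex/, stast/]

Answer: [priwump, ralex/, stast/]


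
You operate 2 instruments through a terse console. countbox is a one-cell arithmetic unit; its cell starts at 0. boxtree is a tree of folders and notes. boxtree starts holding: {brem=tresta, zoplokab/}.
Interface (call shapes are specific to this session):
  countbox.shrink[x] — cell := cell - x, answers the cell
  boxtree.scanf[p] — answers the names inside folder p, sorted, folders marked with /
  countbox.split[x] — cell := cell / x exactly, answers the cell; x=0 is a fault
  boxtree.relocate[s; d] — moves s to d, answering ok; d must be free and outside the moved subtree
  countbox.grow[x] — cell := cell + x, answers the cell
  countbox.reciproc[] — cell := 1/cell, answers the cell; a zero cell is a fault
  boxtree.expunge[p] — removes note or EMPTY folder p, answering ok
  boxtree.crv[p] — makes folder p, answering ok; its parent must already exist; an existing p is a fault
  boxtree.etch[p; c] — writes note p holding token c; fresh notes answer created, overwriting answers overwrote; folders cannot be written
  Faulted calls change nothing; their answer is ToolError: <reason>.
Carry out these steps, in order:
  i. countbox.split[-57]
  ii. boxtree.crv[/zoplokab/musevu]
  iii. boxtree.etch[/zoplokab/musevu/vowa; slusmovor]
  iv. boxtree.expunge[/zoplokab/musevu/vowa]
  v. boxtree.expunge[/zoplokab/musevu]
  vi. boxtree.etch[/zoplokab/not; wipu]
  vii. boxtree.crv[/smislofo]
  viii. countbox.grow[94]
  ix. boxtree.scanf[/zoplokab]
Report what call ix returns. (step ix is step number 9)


Now I run countbox.split on x: -57, which returns 0.
I use boxtree.crv on p: /zoplokab/musevu, and observe ok.
I try boxtree.etch on p: /zoplokab/musevu/vowa, c: slusmovor, and see created.
I invoke boxtree.expunge on p: /zoplokab/musevu/vowa, yielding ok.
Next I call boxtree.expunge on p: /zoplokab/musevu, and get ok.
Calling boxtree.etch on p: /zoplokab/not, c: wipu, which returns created.
Calling boxtree.crv on p: /smislofo, which returns ok.
Then countbox.grow on x: 94, yielding 94.
I call boxtree.scanf on p: /zoplokab, → [not].

Answer: [not]


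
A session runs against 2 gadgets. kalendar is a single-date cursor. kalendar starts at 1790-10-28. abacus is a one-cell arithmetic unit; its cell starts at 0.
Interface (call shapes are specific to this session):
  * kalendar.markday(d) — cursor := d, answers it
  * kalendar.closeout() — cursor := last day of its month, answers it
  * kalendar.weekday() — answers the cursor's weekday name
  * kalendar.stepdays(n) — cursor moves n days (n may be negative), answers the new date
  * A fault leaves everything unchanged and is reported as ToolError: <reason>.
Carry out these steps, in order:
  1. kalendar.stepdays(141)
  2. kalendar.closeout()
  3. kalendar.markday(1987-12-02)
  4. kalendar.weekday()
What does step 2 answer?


Answer: 1791-03-31

Derivation:
~$ kalendar.stepdays n→141
= 1791-03-18
~$ kalendar.closeout
= 1791-03-31
~$ kalendar.markday d→1987-12-02
= 1987-12-02
~$ kalendar.weekday
= Wednesday


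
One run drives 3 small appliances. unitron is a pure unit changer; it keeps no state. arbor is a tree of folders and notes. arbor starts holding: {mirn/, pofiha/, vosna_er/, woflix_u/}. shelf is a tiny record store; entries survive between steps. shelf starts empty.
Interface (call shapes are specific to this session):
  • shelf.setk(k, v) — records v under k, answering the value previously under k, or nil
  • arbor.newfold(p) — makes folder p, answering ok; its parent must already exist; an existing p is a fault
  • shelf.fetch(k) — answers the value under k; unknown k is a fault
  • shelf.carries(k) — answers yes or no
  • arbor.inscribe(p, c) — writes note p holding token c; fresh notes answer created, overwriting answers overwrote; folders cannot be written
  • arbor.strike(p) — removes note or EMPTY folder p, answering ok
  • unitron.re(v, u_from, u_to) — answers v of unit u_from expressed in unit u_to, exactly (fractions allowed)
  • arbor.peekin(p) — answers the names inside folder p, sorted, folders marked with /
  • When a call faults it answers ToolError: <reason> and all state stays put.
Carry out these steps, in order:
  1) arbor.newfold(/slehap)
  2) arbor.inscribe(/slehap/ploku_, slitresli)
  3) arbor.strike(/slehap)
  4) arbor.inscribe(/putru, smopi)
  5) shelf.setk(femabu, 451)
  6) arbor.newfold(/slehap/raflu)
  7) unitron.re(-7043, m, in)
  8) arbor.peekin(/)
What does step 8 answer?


Answer: [mirn/, pofiha/, putru, slehap/, vosna_er/, woflix_u/]

Derivation:
! arbor.newfold(/slehap) : ok
! arbor.inscribe(/slehap/ploku_, slitresli) : created
! arbor.strike(/slehap) : ToolError: not empty
! arbor.inscribe(/putru, smopi) : created
! shelf.setk(femabu, 451) : nil
! arbor.newfold(/slehap/raflu) : ok
! unitron.re(-7043, m, in) : -35215000/127
! arbor.peekin(/) : [mirn/, pofiha/, putru, slehap/, vosna_er/, woflix_u/]


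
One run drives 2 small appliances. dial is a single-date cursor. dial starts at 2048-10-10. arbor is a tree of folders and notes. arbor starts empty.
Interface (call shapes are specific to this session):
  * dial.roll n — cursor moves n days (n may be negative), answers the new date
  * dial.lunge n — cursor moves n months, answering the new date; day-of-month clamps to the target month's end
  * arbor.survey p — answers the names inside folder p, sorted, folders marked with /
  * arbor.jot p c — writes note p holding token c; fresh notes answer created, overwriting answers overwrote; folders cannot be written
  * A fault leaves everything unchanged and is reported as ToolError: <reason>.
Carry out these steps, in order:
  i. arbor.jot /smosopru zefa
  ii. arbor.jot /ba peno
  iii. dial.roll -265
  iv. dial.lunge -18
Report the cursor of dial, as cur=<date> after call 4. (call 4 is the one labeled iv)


Answer: cur=2046-07-19

Derivation:
Act: arbor.jot[p: /smosopru; c: zefa]
Obs: created
Act: arbor.jot[p: /ba; c: peno]
Obs: created
Act: dial.roll[n: -265]
Obs: 2048-01-19
Act: dial.lunge[n: -18]
Obs: 2046-07-19


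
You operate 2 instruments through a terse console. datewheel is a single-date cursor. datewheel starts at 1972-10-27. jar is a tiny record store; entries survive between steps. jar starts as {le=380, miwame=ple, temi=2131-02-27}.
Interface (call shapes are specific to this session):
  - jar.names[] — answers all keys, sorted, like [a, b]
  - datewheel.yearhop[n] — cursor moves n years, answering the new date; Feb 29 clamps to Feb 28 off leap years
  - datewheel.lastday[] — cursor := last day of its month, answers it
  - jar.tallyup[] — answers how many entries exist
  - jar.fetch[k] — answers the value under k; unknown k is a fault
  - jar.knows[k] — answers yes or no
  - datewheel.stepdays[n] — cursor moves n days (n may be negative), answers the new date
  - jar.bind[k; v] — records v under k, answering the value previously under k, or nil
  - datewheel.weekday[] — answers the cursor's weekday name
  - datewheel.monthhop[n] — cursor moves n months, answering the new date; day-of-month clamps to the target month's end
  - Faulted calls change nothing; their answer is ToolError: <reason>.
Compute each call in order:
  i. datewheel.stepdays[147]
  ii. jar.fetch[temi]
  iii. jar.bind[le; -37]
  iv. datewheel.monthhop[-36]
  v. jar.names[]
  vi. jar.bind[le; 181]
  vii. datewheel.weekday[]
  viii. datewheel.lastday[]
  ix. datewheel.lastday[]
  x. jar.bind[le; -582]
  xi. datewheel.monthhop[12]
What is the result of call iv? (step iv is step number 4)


Answer: 1970-03-23

Derivation:
% stepdays n=147
:: 1973-03-23
% fetch k=temi
:: 2131-02-27
% bind k=le v=-37
:: 380
% monthhop n=-36
:: 1970-03-23
% names
:: [le, miwame, temi]
% bind k=le v=181
:: -37
% weekday
:: Monday
% lastday
:: 1970-03-31
% lastday
:: 1970-03-31
% bind k=le v=-582
:: 181
% monthhop n=12
:: 1971-03-31


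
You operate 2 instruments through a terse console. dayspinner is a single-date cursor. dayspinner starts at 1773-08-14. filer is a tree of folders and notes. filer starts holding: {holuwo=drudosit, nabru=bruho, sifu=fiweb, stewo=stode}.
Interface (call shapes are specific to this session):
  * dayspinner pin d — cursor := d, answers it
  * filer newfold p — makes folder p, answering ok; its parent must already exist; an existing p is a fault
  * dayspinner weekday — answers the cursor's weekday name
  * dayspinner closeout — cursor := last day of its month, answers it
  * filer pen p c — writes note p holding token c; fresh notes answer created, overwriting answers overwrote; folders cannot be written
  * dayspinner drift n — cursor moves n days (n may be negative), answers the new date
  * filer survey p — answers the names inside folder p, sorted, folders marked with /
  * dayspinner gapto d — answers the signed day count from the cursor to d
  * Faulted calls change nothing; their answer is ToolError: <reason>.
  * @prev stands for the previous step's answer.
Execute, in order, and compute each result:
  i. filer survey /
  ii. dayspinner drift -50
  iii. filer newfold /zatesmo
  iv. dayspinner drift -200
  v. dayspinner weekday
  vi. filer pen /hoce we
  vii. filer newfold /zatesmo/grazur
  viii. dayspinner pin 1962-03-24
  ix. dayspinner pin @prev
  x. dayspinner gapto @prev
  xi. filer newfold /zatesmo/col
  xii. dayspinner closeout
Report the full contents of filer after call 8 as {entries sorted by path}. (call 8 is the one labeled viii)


>>> filer survey p='/'
= [holuwo, nabru, sifu, stewo]
>>> dayspinner drift n='-50'
= 1773-06-25
>>> filer newfold p='/zatesmo'
= ok
>>> dayspinner drift n='-200'
= 1772-12-07
>>> dayspinner weekday
= Monday
>>> filer pen p='/hoce' c='we'
= created
>>> filer newfold p='/zatesmo/grazur'
= ok
>>> dayspinner pin d='1962-03-24'
= 1962-03-24
>>> dayspinner pin d='@prev'
= 1962-03-24
>>> dayspinner gapto d='@prev'
= 0
>>> filer newfold p='/zatesmo/col'
= ok
>>> dayspinner closeout
= 1962-03-31

Answer: {hoce=we, holuwo=drudosit, nabru=bruho, sifu=fiweb, stewo=stode, zatesmo/, zatesmo/grazur/}


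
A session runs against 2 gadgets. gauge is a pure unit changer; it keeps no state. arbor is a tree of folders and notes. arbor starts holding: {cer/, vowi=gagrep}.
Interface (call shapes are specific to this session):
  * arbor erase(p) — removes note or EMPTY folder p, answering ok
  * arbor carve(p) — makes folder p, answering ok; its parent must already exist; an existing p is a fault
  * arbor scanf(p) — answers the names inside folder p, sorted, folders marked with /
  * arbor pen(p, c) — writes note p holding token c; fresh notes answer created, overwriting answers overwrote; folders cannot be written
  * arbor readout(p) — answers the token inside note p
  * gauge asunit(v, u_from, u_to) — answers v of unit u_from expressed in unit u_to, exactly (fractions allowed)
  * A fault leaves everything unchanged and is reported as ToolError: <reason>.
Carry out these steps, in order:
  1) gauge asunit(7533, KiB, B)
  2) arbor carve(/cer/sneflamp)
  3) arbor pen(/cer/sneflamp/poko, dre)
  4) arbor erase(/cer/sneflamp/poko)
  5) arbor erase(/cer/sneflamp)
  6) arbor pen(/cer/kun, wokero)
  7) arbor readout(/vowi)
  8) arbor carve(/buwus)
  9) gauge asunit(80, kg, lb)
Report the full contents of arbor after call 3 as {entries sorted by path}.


Answer: {cer/, cer/sneflamp/, cer/sneflamp/poko=dre, vowi=gagrep}

Derivation:
·→ gauge asunit(v=7533, u_from=KiB, u_to=B)
·← 7713792
·→ arbor carve(p=/cer/sneflamp)
·← ok
·→ arbor pen(p=/cer/sneflamp/poko, c=dre)
·← created
·→ arbor erase(p=/cer/sneflamp/poko)
·← ok
·→ arbor erase(p=/cer/sneflamp)
·← ok
·→ arbor pen(p=/cer/kun, c=wokero)
·← created
·→ arbor readout(p=/vowi)
·← gagrep
·→ arbor carve(p=/buwus)
·← ok
·→ gauge asunit(v=80, u_from=kg, u_to=lb)
·← 8000000000/45359237


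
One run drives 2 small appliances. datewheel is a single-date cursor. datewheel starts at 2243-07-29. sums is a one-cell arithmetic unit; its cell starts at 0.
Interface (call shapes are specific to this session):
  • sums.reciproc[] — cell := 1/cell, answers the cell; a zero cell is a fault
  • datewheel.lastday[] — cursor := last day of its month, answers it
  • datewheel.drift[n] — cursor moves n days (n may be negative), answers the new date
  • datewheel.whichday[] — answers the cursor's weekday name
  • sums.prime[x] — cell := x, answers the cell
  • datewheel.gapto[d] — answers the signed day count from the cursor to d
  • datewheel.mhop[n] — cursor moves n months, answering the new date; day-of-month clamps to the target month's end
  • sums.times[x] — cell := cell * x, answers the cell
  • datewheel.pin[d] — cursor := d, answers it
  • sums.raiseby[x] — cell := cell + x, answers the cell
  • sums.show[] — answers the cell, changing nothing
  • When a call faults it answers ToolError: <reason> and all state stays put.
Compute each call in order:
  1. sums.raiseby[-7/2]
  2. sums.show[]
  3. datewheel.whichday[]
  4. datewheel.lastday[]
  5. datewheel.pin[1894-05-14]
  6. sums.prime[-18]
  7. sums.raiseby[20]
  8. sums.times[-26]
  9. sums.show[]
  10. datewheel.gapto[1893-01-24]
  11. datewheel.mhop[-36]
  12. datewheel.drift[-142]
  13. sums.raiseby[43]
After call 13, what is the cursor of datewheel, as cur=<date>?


! 1. raiseby(x→-7/2) -> -7/2
! 2. show() -> -7/2
! 3. whichday() -> Saturday
! 4. lastday() -> 2243-07-31
! 5. pin(d→1894-05-14) -> 1894-05-14
! 6. prime(x→-18) -> -18
! 7. raiseby(x→20) -> 2
! 8. times(x→-26) -> -52
! 9. show() -> -52
! 10. gapto(d→1893-01-24) -> -475
! 11. mhop(n→-36) -> 1891-05-14
! 12. drift(n→-142) -> 1890-12-23
! 13. raiseby(x→43) -> -9

Answer: cur=1890-12-23


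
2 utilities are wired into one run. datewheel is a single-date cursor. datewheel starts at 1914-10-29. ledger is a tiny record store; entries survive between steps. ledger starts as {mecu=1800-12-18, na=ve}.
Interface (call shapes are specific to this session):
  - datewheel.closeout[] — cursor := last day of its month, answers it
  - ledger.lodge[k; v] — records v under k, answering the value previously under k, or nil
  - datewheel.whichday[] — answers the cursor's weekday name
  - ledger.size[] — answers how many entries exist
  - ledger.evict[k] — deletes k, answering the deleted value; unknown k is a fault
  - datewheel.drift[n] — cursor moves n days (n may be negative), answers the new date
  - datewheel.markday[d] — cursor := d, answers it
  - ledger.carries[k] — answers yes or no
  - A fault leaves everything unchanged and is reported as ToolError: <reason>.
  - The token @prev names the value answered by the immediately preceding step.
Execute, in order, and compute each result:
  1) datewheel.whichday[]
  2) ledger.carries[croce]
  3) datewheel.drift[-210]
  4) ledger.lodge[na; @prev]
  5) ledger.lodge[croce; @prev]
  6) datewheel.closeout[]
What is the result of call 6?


% whichday() ~> Thursday
% carries(k: croce) ~> no
% drift(n: -210) ~> 1914-04-02
% lodge(k: na, v: @prev) ~> ve
% lodge(k: croce, v: @prev) ~> nil
% closeout() ~> 1914-04-30

Answer: 1914-04-30


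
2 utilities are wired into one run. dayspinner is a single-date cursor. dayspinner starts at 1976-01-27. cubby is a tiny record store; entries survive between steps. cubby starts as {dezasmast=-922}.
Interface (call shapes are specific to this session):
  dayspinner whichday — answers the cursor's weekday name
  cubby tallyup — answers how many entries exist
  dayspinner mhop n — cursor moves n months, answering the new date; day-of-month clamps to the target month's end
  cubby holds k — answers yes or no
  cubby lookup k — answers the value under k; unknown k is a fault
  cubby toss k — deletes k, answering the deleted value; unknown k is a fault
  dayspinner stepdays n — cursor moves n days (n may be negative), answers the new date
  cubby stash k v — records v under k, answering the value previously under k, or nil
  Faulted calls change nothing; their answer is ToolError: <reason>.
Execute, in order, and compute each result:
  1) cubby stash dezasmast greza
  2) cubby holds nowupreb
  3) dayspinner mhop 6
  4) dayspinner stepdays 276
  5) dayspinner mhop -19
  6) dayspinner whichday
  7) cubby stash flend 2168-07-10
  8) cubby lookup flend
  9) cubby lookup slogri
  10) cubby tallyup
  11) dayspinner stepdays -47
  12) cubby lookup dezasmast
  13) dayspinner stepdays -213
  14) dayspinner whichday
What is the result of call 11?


Answer: 1975-08-13

Derivation:
! cubby stash(dezasmast, greza) => -922
! cubby holds(nowupreb) => no
! dayspinner mhop(6) => 1976-07-27
! dayspinner stepdays(276) => 1977-04-29
! dayspinner mhop(-19) => 1975-09-29
! dayspinner whichday() => Monday
! cubby stash(flend, 2168-07-10) => nil
! cubby lookup(flend) => 2168-07-10
! cubby lookup(slogri) => ToolError: no such key slogri
! cubby tallyup() => 2
! dayspinner stepdays(-47) => 1975-08-13
! cubby lookup(dezasmast) => greza
! dayspinner stepdays(-213) => 1975-01-12
! dayspinner whichday() => Sunday


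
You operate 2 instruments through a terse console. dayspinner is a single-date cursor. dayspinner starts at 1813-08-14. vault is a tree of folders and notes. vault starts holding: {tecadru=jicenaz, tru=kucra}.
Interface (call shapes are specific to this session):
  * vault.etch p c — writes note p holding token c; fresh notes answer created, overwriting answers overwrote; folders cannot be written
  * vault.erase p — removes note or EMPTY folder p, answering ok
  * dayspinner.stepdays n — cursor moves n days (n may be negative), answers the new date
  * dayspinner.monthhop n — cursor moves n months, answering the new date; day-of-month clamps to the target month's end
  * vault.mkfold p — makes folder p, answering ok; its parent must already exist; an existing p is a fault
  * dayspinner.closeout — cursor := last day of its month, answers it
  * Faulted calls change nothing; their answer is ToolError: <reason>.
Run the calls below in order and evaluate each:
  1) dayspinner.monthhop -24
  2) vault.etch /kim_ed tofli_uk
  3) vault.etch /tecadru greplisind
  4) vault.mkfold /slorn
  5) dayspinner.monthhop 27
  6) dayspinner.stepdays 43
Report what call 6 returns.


Act: monthhop[n→-24]
Obs: 1811-08-14
Act: etch[p→/kim_ed; c→tofli_uk]
Obs: created
Act: etch[p→/tecadru; c→greplisind]
Obs: overwrote
Act: mkfold[p→/slorn]
Obs: ok
Act: monthhop[n→27]
Obs: 1813-11-14
Act: stepdays[n→43]
Obs: 1813-12-27

Answer: 1813-12-27


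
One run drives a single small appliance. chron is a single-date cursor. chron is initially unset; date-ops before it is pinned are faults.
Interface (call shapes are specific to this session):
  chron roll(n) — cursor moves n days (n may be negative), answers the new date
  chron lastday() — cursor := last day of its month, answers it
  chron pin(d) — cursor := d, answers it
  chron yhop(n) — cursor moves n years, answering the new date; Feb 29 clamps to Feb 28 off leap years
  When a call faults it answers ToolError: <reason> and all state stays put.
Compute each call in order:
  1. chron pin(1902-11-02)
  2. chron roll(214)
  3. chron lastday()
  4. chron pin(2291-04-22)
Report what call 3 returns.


Do: chron pin[d: 1902-11-02]
See: 1902-11-02
Do: chron roll[n: 214]
See: 1903-06-04
Do: chron lastday[]
See: 1903-06-30
Do: chron pin[d: 2291-04-22]
See: 2291-04-22

Answer: 1903-06-30


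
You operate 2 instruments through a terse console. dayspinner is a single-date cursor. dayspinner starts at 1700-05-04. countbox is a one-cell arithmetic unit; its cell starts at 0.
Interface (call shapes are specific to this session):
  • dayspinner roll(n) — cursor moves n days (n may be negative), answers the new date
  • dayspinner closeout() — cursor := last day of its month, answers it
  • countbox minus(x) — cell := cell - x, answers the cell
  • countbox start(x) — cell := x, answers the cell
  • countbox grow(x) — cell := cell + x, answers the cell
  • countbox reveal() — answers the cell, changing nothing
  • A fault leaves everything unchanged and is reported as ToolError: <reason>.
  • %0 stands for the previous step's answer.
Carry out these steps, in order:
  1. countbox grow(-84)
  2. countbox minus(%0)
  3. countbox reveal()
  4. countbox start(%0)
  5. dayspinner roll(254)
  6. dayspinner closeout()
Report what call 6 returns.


Answer: 1701-01-31

Derivation:
% countbox grow x='-84'
:: -84
% countbox minus x='%0'
:: 0
% countbox reveal
:: 0
% countbox start x='%0'
:: 0
% dayspinner roll n='254'
:: 1701-01-13
% dayspinner closeout
:: 1701-01-31


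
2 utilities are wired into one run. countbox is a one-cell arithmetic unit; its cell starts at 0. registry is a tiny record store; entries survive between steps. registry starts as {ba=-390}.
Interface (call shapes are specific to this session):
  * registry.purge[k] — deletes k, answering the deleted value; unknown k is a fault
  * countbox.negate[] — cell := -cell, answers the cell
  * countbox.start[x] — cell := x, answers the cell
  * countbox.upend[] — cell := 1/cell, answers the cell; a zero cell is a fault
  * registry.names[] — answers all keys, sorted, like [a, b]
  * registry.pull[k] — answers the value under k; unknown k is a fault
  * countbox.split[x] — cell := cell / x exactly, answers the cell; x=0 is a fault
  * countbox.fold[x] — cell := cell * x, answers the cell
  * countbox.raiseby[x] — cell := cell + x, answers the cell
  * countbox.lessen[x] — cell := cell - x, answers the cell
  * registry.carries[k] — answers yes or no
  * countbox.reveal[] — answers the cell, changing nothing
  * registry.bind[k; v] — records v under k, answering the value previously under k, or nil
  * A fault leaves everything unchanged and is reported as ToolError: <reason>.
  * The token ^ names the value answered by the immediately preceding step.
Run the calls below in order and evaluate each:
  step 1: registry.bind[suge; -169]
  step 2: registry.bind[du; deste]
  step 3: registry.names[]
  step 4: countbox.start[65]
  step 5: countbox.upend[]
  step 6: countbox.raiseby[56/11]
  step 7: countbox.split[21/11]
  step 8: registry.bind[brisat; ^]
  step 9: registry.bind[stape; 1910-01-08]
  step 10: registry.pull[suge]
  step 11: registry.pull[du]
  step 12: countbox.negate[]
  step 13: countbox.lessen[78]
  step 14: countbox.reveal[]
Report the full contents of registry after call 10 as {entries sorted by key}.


Answer: {ba=-390, brisat=1217/455, du=deste, stape=1910-01-08, suge=-169}

Derivation:
I run bind using k='suge', v='-169': nil.
Using bind using k='du', v='deste', — result: nil.
Then names, → [ba, du, suge].
I invoke start using x='65', — result: 65.
Invoking upend(), yielding 1/65.
Using raiseby using x='56/11', and see 3651/715.
Invoking split using x='21/11': 1217/455.
Calling bind using k='brisat', v='^', which returns nil.
I invoke bind using k='stape', v='1910-01-08', yielding nil.
Using pull using k='suge', and get -169.
Now I run pull using k='du', and get deste.
Next I call negate, giving -1217/455.
I use lessen using x='78', and observe -36707/455.
I use reveal, → -36707/455.


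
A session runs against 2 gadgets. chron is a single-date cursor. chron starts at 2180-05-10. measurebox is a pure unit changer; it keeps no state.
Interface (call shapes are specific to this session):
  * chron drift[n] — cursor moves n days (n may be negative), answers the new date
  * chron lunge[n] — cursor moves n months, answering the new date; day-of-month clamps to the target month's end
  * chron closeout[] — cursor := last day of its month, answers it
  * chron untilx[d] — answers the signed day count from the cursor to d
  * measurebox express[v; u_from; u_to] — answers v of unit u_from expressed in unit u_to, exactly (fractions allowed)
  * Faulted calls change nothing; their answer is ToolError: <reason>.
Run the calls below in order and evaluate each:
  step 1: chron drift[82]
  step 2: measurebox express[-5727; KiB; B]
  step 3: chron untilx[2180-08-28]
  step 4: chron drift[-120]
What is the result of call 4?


Answer: 2180-04-02

Derivation:
! 1. chron drift(n=82) => 2180-07-31
! 2. measurebox express(v=-5727, u_from=KiB, u_to=B) => -5864448
! 3. chron untilx(d=2180-08-28) => 28
! 4. chron drift(n=-120) => 2180-04-02
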